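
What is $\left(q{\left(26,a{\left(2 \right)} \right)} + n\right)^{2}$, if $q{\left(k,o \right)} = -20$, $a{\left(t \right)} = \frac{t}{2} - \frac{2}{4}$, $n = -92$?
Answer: $12544$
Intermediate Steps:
$a{\left(t \right)} = - \frac{1}{2} + \frac{t}{2}$ ($a{\left(t \right)} = t \frac{1}{2} - \frac{1}{2} = \frac{t}{2} - \frac{1}{2} = - \frac{1}{2} + \frac{t}{2}$)
$\left(q{\left(26,a{\left(2 \right)} \right)} + n\right)^{2} = \left(-20 - 92\right)^{2} = \left(-112\right)^{2} = 12544$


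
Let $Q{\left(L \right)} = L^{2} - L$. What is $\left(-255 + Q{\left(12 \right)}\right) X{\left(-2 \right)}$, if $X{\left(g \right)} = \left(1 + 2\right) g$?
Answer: $738$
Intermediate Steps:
$X{\left(g \right)} = 3 g$
$\left(-255 + Q{\left(12 \right)}\right) X{\left(-2 \right)} = \left(-255 + 12 \left(-1 + 12\right)\right) 3 \left(-2\right) = \left(-255 + 12 \cdot 11\right) \left(-6\right) = \left(-255 + 132\right) \left(-6\right) = \left(-123\right) \left(-6\right) = 738$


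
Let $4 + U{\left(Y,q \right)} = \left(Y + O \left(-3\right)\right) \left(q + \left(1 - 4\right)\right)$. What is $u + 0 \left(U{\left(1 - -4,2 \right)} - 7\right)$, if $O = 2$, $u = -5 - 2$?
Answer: $-7$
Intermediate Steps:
$u = -7$ ($u = -5 - 2 = -7$)
$U{\left(Y,q \right)} = -4 + \left(-6 + Y\right) \left(-3 + q\right)$ ($U{\left(Y,q \right)} = -4 + \left(Y + 2 \left(-3\right)\right) \left(q + \left(1 - 4\right)\right) = -4 + \left(Y - 6\right) \left(q - 3\right) = -4 + \left(-6 + Y\right) \left(-3 + q\right)$)
$u + 0 \left(U{\left(1 - -4,2 \right)} - 7\right) = -7 + 0 \left(\left(14 - 12 - 3 \left(1 - -4\right) + \left(1 - -4\right) 2\right) - 7\right) = -7 + 0 \left(\left(14 - 12 - 3 \left(1 + 4\right) + \left(1 + 4\right) 2\right) - 7\right) = -7 + 0 \left(\left(14 - 12 - 15 + 5 \cdot 2\right) - 7\right) = -7 + 0 \left(\left(14 - 12 - 15 + 10\right) - 7\right) = -7 + 0 \left(-3 - 7\right) = -7 + 0 \left(-10\right) = -7 + 0 = -7$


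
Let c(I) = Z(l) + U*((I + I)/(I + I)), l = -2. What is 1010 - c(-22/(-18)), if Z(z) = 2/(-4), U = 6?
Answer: 2009/2 ≈ 1004.5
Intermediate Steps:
Z(z) = -½ (Z(z) = 2*(-¼) = -½)
c(I) = 11/2 (c(I) = -½ + 6*((I + I)/(I + I)) = -½ + 6*((2*I)/((2*I))) = -½ + 6*((2*I)*(1/(2*I))) = -½ + 6*1 = -½ + 6 = 11/2)
1010 - c(-22/(-18)) = 1010 - 1*11/2 = 1010 - 11/2 = 2009/2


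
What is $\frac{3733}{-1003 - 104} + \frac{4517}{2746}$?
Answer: $- \frac{5250499}{3039822} \approx -1.7272$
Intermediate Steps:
$\frac{3733}{-1003 - 104} + \frac{4517}{2746} = \frac{3733}{-1107} + 4517 \cdot \frac{1}{2746} = 3733 \left(- \frac{1}{1107}\right) + \frac{4517}{2746} = - \frac{3733}{1107} + \frac{4517}{2746} = - \frac{5250499}{3039822}$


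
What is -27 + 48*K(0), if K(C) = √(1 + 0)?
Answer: 21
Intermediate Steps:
K(C) = 1 (K(C) = √1 = 1)
-27 + 48*K(0) = -27 + 48*1 = -27 + 48 = 21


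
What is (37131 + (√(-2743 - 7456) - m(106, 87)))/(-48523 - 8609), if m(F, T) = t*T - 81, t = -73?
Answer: -14521/19044 - I*√10199/57132 ≈ -0.7625 - 0.0017677*I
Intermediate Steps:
m(F, T) = -81 - 73*T (m(F, T) = -73*T - 81 = -81 - 73*T)
(37131 + (√(-2743 - 7456) - m(106, 87)))/(-48523 - 8609) = (37131 + (√(-2743 - 7456) - (-81 - 73*87)))/(-48523 - 8609) = (37131 + (√(-10199) - (-81 - 6351)))/(-57132) = (37131 + (I*√10199 - 1*(-6432)))*(-1/57132) = (37131 + (I*√10199 + 6432))*(-1/57132) = (37131 + (6432 + I*√10199))*(-1/57132) = (43563 + I*√10199)*(-1/57132) = -14521/19044 - I*√10199/57132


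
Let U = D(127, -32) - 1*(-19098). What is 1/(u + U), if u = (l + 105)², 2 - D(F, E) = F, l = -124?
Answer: 1/19334 ≈ 5.1722e-5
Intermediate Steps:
D(F, E) = 2 - F
u = 361 (u = (-124 + 105)² = (-19)² = 361)
U = 18973 (U = (2 - 1*127) - 1*(-19098) = (2 - 127) + 19098 = -125 + 19098 = 18973)
1/(u + U) = 1/(361 + 18973) = 1/19334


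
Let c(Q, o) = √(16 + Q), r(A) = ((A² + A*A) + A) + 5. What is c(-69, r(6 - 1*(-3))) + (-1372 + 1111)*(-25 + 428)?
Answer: -105183 + I*√53 ≈ -1.0518e+5 + 7.2801*I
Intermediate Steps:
r(A) = 5 + A + 2*A² (r(A) = ((A² + A²) + A) + 5 = (2*A² + A) + 5 = (A + 2*A²) + 5 = 5 + A + 2*A²)
c(-69, r(6 - 1*(-3))) + (-1372 + 1111)*(-25 + 428) = √(16 - 69) + (-1372 + 1111)*(-25 + 428) = √(-53) - 261*403 = I*√53 - 105183 = -105183 + I*√53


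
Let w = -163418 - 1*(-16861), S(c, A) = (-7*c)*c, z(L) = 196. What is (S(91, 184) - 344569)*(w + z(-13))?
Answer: 58915571496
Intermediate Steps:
S(c, A) = -7*c**2
w = -146557 (w = -163418 + 16861 = -146557)
(S(91, 184) - 344569)*(w + z(-13)) = (-7*91**2 - 344569)*(-146557 + 196) = (-7*8281 - 344569)*(-146361) = (-57967 - 344569)*(-146361) = -402536*(-146361) = 58915571496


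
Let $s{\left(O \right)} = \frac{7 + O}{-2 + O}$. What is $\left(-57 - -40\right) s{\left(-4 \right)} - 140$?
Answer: $- \frac{263}{2} \approx -131.5$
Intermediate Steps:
$s{\left(O \right)} = \frac{7 + O}{-2 + O}$
$\left(-57 - -40\right) s{\left(-4 \right)} - 140 = \left(-57 - -40\right) \frac{7 - 4}{-2 - 4} - 140 = \left(-57 + 40\right) \frac{1}{-6} \cdot 3 - 140 = - 17 \left(\left(- \frac{1}{6}\right) 3\right) - 140 = \left(-17\right) \left(- \frac{1}{2}\right) - 140 = \frac{17}{2} - 140 = - \frac{263}{2}$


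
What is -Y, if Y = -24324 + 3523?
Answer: 20801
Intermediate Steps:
Y = -20801
-Y = -1*(-20801) = 20801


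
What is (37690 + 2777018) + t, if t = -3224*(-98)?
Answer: 3130660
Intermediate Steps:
t = 315952
(37690 + 2777018) + t = (37690 + 2777018) + 315952 = 2814708 + 315952 = 3130660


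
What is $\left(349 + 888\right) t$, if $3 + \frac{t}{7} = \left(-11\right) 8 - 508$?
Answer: $-5186741$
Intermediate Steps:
$t = -4193$ ($t = -21 + 7 \left(\left(-11\right) 8 - 508\right) = -21 + 7 \left(-88 - 508\right) = -21 + 7 \left(-596\right) = -21 - 4172 = -4193$)
$\left(349 + 888\right) t = \left(349 + 888\right) \left(-4193\right) = 1237 \left(-4193\right) = -5186741$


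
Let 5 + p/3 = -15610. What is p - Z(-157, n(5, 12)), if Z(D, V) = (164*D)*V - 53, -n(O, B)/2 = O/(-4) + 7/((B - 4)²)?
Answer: 95565/8 ≈ 11946.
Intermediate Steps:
p = -46845 (p = -15 + 3*(-15610) = -15 - 46830 = -46845)
n(O, B) = O/2 - 14/(-4 + B)² (n(O, B) = -2*(O/(-4) + 7/((B - 4)²)) = -2*(O*(-¼) + 7/((-4 + B)²)) = -2*(-O/4 + 7/(-4 + B)²) = -2*(7/(-4 + B)² - O/4) = O/2 - 14/(-4 + B)²)
Z(D, V) = -53 + 164*D*V (Z(D, V) = 164*D*V - 53 = -53 + 164*D*V)
p - Z(-157, n(5, 12)) = -46845 - (-53 + 164*(-157)*((½)*5 - 14/(-4 + 12)²)) = -46845 - (-53 + 164*(-157)*(5/2 - 14/8²)) = -46845 - (-53 + 164*(-157)*(5/2 - 14*1/64)) = -46845 - (-53 + 164*(-157)*(5/2 - 7/32)) = -46845 - (-53 + 164*(-157)*(73/32)) = -46845 - (-53 - 469901/8) = -46845 - 1*(-470325/8) = -46845 + 470325/8 = 95565/8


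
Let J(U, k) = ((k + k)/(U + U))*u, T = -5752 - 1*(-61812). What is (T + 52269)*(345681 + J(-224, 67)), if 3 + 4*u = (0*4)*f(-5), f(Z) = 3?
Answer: 33552782010033/896 ≈ 3.7447e+10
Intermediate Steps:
u = -¾ (u = -¾ + ((0*4)*3)/4 = -¾ + (0*3)/4 = -¾ + (¼)*0 = -¾ + 0 = -¾ ≈ -0.75000)
T = 56060 (T = -5752 + 61812 = 56060)
J(U, k) = -3*k/(4*U) (J(U, k) = ((k + k)/(U + U))*(-¾) = ((2*k)/((2*U)))*(-¾) = ((2*k)*(1/(2*U)))*(-¾) = (k/U)*(-¾) = -3*k/(4*U))
(T + 52269)*(345681 + J(-224, 67)) = (56060 + 52269)*(345681 - ¾*67/(-224)) = 108329*(345681 - ¾*67*(-1/224)) = 108329*(345681 + 201/896) = 108329*(309730377/896) = 33552782010033/896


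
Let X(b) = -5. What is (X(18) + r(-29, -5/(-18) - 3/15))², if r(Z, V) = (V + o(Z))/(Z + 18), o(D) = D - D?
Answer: 24571849/980100 ≈ 25.071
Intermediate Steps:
o(D) = 0
r(Z, V) = V/(18 + Z) (r(Z, V) = (V + 0)/(Z + 18) = V/(18 + Z))
(X(18) + r(-29, -5/(-18) - 3/15))² = (-5 + (-5/(-18) - 3/15)/(18 - 29))² = (-5 + (-5*(-1/18) - 3*1/15)/(-11))² = (-5 + (5/18 - ⅕)*(-1/11))² = (-5 + (7/90)*(-1/11))² = (-5 - 7/990)² = (-4957/990)² = 24571849/980100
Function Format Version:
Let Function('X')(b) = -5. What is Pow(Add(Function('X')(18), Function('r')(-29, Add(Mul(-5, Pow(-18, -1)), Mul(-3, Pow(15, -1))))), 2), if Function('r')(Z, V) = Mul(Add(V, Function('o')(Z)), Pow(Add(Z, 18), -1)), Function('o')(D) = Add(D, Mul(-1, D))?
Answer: Rational(24571849, 980100) ≈ 25.071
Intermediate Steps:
Function('o')(D) = 0
Function('r')(Z, V) = Mul(V, Pow(Add(18, Z), -1)) (Function('r')(Z, V) = Mul(Add(V, 0), Pow(Add(Z, 18), -1)) = Mul(V, Pow(Add(18, Z), -1)))
Pow(Add(Function('X')(18), Function('r')(-29, Add(Mul(-5, Pow(-18, -1)), Mul(-3, Pow(15, -1))))), 2) = Pow(Add(-5, Mul(Add(Mul(-5, Pow(-18, -1)), Mul(-3, Pow(15, -1))), Pow(Add(18, -29), -1))), 2) = Pow(Add(-5, Mul(Add(Mul(-5, Rational(-1, 18)), Mul(-3, Rational(1, 15))), Pow(-11, -1))), 2) = Pow(Add(-5, Mul(Add(Rational(5, 18), Rational(-1, 5)), Rational(-1, 11))), 2) = Pow(Add(-5, Mul(Rational(7, 90), Rational(-1, 11))), 2) = Pow(Add(-5, Rational(-7, 990)), 2) = Pow(Rational(-4957, 990), 2) = Rational(24571849, 980100)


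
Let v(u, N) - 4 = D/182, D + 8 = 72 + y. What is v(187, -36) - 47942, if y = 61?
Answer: -8724591/182 ≈ -47937.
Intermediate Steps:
D = 125 (D = -8 + (72 + 61) = -8 + 133 = 125)
v(u, N) = 853/182 (v(u, N) = 4 + 125/182 = 853/182)
v(187, -36) - 47942 = 853/182 - 47942 = -8724591/182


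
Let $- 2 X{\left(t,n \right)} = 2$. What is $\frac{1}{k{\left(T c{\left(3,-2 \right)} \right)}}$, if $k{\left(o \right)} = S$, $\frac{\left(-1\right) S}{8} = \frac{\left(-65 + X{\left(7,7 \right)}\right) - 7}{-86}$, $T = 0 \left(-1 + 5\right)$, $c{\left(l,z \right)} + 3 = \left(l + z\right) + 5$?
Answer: $- \frac{43}{292} \approx -0.14726$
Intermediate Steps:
$c{\left(l,z \right)} = 2 + l + z$ ($c{\left(l,z \right)} = -3 + \left(\left(l + z\right) + 5\right) = -3 + \left(5 + l + z\right) = 2 + l + z$)
$T = 0$ ($T = 0 \cdot 4 = 0$)
$X{\left(t,n \right)} = -1$ ($X{\left(t,n \right)} = \left(- \frac{1}{2}\right) 2 = -1$)
$S = - \frac{292}{43}$ ($S = - 8 \frac{\left(-65 - 1\right) - 7}{-86} = - 8 \left(-66 - 7\right) \left(- \frac{1}{86}\right) = - 8 \left(\left(-73\right) \left(- \frac{1}{86}\right)\right) = \left(-8\right) \frac{73}{86} = - \frac{292}{43} \approx -6.7907$)
$k{\left(o \right)} = - \frac{292}{43}$
$\frac{1}{k{\left(T c{\left(3,-2 \right)} \right)}} = \frac{1}{- \frac{292}{43}} = - \frac{43}{292}$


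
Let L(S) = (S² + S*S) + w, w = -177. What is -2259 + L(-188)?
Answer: 68252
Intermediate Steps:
L(S) = -177 + 2*S² (L(S) = (S² + S*S) - 177 = (S² + S²) - 177 = 2*S² - 177 = -177 + 2*S²)
-2259 + L(-188) = -2259 + (-177 + 2*(-188)²) = -2259 + (-177 + 2*35344) = -2259 + (-177 + 70688) = -2259 + 70511 = 68252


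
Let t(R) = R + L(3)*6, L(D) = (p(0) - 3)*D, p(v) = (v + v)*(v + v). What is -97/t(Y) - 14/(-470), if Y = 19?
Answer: 4608/1645 ≈ 2.8012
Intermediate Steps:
p(v) = 4*v**2 (p(v) = (2*v)*(2*v) = 4*v**2)
L(D) = -3*D (L(D) = (4*0**2 - 3)*D = (4*0 - 3)*D = (0 - 3)*D = -3*D)
t(R) = -54 + R (t(R) = R - 3*3*6 = R - 9*6 = R - 54 = -54 + R)
-97/t(Y) - 14/(-470) = -97/(-54 + 19) - 14/(-470) = -97/(-35) - 14*(-1/470) = -97*(-1/35) + 7/235 = 97/35 + 7/235 = 4608/1645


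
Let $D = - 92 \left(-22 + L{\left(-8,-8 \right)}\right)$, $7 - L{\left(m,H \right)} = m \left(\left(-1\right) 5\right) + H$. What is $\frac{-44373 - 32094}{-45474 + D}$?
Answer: $\frac{76467}{41150} \approx 1.8582$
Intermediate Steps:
$L{\left(m,H \right)} = 7 - H + 5 m$ ($L{\left(m,H \right)} = 7 - \left(m \left(\left(-1\right) 5\right) + H\right) = 7 - \left(m \left(-5\right) + H\right) = 7 - \left(- 5 m + H\right) = 7 - \left(H - 5 m\right) = 7 - H + 5 m$)
$D = 4324$ ($D = - 92 \left(-22 + \left(7 - -8 + 5 \left(-8\right)\right)\right) = - 92 \left(-22 + \left(7 + 8 - 40\right)\right) = - 92 \left(-22 - 25\right) = \left(-92\right) \left(-47\right) = 4324$)
$\frac{-44373 - 32094}{-45474 + D} = \frac{-44373 - 32094}{-45474 + 4324} = - \frac{76467}{-41150} = \left(-76467\right) \left(- \frac{1}{41150}\right) = \frac{76467}{41150}$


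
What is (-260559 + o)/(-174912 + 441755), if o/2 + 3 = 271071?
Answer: 281577/266843 ≈ 1.0552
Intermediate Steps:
o = 542136 (o = -6 + 2*271071 = -6 + 542142 = 542136)
(-260559 + o)/(-174912 + 441755) = (-260559 + 542136)/(-174912 + 441755) = 281577/266843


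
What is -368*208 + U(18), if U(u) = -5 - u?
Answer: -76567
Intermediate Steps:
-368*208 + U(18) = -368*208 + (-5 - 1*18) = -76544 + (-5 - 18) = -76544 - 23 = -76567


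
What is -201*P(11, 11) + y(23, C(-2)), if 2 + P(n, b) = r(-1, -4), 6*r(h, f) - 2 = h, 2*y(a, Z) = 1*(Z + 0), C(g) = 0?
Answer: 737/2 ≈ 368.50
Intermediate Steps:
y(a, Z) = Z/2 (y(a, Z) = (1*(Z + 0))/2 = (1*Z)/2 = Z/2)
r(h, f) = ⅓ + h/6
P(n, b) = -11/6 (P(n, b) = -2 + (⅓ + (⅙)*(-1)) = -2 + (⅓ - ⅙) = -2 + ⅙ = -11/6)
-201*P(11, 11) + y(23, C(-2)) = -201*(-11/6) + (½)*0 = 737/2 + 0 = 737/2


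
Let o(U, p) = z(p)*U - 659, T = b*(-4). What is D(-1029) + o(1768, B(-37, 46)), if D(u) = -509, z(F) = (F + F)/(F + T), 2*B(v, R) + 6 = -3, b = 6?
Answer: -11584/19 ≈ -609.68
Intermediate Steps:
T = -24 (T = 6*(-4) = -24)
B(v, R) = -9/2 (B(v, R) = -3 + (1/2)*(-3) = -3 - 3/2 = -9/2)
z(F) = 2*F/(-24 + F) (z(F) = (F + F)/(F - 24) = (2*F)/(-24 + F) = 2*F/(-24 + F))
o(U, p) = -659 + 2*U*p/(-24 + p) (o(U, p) = (2*p/(-24 + p))*U - 659 = 2*U*p/(-24 + p) - 659 = -659 + 2*U*p/(-24 + p))
D(-1029) + o(1768, B(-37, 46)) = -509 + (15816 - 659*(-9/2) + 2*1768*(-9/2))/(-24 - 9/2) = -509 + (15816 + 5931/2 - 15912)/(-57/2) = -509 - 2/57*5739/2 = -509 - 1913/19 = -11584/19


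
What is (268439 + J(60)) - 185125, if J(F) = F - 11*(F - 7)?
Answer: 82791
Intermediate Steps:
J(F) = 77 - 10*F (J(F) = F - 11*(-7 + F) = F + (77 - 11*F) = 77 - 10*F)
(268439 + J(60)) - 185125 = (268439 + (77 - 10*60)) - 185125 = (268439 + (77 - 600)) - 185125 = (268439 - 523) - 185125 = 267916 - 185125 = 82791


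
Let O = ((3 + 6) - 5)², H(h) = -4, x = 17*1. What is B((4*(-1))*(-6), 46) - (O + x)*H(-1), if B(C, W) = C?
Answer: 156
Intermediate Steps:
x = 17
O = 16 (O = (9 - 5)² = 4² = 16)
B((4*(-1))*(-6), 46) - (O + x)*H(-1) = (4*(-1))*(-6) - (16 + 17)*(-4) = -4*(-6) - 33*(-4) = 24 - 1*(-132) = 24 + 132 = 156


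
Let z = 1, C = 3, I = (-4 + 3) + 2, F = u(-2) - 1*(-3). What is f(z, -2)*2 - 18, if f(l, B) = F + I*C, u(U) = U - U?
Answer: -6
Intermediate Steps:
u(U) = 0
F = 3 (F = 0 - 1*(-3) = 0 + 3 = 3)
I = 1 (I = -1 + 2 = 1)
f(l, B) = 6 (f(l, B) = 3 + 1*3 = 3 + 3 = 6)
f(z, -2)*2 - 18 = 6*2 - 18 = 12 - 18 = -6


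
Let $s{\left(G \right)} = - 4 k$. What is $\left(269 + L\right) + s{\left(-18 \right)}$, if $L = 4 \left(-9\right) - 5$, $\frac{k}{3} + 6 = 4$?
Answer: $252$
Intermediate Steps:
$k = -6$ ($k = -18 + 3 \cdot 4 = -18 + 12 = -6$)
$s{\left(G \right)} = 24$ ($s{\left(G \right)} = \left(-4\right) \left(-6\right) = 24$)
$L = -41$ ($L = -36 - 5 = -41$)
$\left(269 + L\right) + s{\left(-18 \right)} = \left(269 - 41\right) + 24 = 228 + 24 = 252$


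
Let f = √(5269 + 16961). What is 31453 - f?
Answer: 31453 - 3*√2470 ≈ 31304.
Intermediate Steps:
f = 3*√2470 (f = √22230 = 3*√2470 ≈ 149.10)
31453 - f = 31453 - 3*√2470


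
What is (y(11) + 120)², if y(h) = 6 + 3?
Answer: 16641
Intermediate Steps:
y(h) = 9
(y(11) + 120)² = (9 + 120)² = 129² = 16641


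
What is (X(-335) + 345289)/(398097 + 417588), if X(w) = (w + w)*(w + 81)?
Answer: 171823/271895 ≈ 0.63195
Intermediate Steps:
X(w) = 2*w*(81 + w) (X(w) = (2*w)*(81 + w) = 2*w*(81 + w))
(X(-335) + 345289)/(398097 + 417588) = (2*(-335)*(81 - 335) + 345289)/(398097 + 417588) = (2*(-335)*(-254) + 345289)/815685 = (170180 + 345289)*(1/815685) = 515469*(1/815685) = 171823/271895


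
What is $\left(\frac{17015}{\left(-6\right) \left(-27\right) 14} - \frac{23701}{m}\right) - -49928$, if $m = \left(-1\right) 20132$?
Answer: $\frac{5816524553}{116478} \approx 49937.0$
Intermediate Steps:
$m = -20132$
$\left(\frac{17015}{\left(-6\right) \left(-27\right) 14} - \frac{23701}{m}\right) - -49928 = \left(\frac{17015}{\left(-6\right) \left(-27\right) 14} - \frac{23701}{-20132}\right) - -49928 = \left(\frac{17015}{162 \cdot 14} - - \frac{23701}{20132}\right) + 49928 = \left(\frac{17015}{2268} + \frac{23701}{20132}\right) + 49928 = \frac{1010969}{116478} + 49928 = \frac{5816524553}{116478}$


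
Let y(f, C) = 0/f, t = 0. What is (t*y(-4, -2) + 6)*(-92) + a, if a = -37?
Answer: -589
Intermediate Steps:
y(f, C) = 0
(t*y(-4, -2) + 6)*(-92) + a = (0*0 + 6)*(-92) - 37 = (0 + 6)*(-92) - 37 = 6*(-92) - 37 = -552 - 37 = -589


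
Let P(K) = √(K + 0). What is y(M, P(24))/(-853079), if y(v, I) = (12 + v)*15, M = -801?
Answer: 11835/853079 ≈ 0.013873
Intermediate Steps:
P(K) = √K
y(v, I) = 180 + 15*v
y(M, P(24))/(-853079) = (180 + 15*(-801))/(-853079) = (180 - 12015)*(-1/853079) = -11835*(-1/853079) = 11835/853079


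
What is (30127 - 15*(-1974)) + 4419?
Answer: 64156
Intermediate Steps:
(30127 - 15*(-1974)) + 4419 = (30127 + 29610) + 4419 = 59737 + 4419 = 64156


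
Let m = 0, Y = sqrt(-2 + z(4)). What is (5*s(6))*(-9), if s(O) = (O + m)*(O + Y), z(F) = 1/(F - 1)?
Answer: -1620 - 90*I*sqrt(15) ≈ -1620.0 - 348.57*I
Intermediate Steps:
z(F) = 1/(-1 + F)
Y = I*sqrt(15)/3 (Y = sqrt(-2 + 1/(-1 + 4)) = sqrt(-2 + 1/3) = sqrt(-5/3) = I*sqrt(15)/3 ≈ 1.291*I)
s(O) = O*(O + I*sqrt(15)/3) (s(O) = (O + 0)*(O + I*sqrt(15)/3) = O*(O + I*sqrt(15)/3))
(5*s(6))*(-9) = (5*((1/3)*6*(3*6 + I*sqrt(15))))*(-9) = (5*((1/3)*6*(18 + I*sqrt(15))))*(-9) = (5*(36 + 2*I*sqrt(15)))*(-9) = (180 + 10*I*sqrt(15))*(-9) = -1620 - 90*I*sqrt(15)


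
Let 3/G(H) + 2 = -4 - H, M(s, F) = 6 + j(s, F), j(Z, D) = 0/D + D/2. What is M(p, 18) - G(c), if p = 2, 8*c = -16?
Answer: 63/4 ≈ 15.750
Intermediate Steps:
c = -2 (c = (⅛)*(-16) = -2)
j(Z, D) = D/2 (j(Z, D) = 0 + D*(½) = 0 + D/2 = D/2)
M(s, F) = 6 + F/2
G(H) = 3/(-6 - H) (G(H) = 3/(-2 + (-4 - H)) = 3/(-6 - H))
M(p, 18) - G(c) = (6 + (½)*18) - (-3)/(6 - 2) = (6 + 9) - (-3)/4 = 15 - (-3)/4 = 15 - 1*(-¾) = 15 + ¾ = 63/4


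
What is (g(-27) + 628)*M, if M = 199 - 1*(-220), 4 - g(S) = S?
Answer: 276121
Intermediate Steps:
g(S) = 4 - S
M = 419 (M = 199 + 220 = 419)
(g(-27) + 628)*M = ((4 - 1*(-27)) + 628)*419 = ((4 + 27) + 628)*419 = (31 + 628)*419 = 659*419 = 276121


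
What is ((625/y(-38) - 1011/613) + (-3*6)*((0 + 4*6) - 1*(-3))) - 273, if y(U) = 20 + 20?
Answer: -3653599/4904 ≈ -745.02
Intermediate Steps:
y(U) = 40
((625/y(-38) - 1011/613) + (-3*6)*((0 + 4*6) - 1*(-3))) - 273 = ((625/40 - 1011/613) + (-3*6)*((0 + 4*6) - 1*(-3))) - 273 = ((625*(1/40) - 1011*1/613) - 18*((0 + 24) + 3)) - 273 = ((125/8 - 1011/613) - 18*(24 + 3)) - 273 = (68537/4904 - 18*27) - 273 = (68537/4904 - 486) - 273 = -2314807/4904 - 273 = -3653599/4904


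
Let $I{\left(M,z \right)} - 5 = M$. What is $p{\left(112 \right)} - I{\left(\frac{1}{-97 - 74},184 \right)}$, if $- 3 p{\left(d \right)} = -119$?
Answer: $\frac{5929}{171} \approx 34.672$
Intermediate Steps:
$p{\left(d \right)} = \frac{119}{3}$ ($p{\left(d \right)} = \left(- \frac{1}{3}\right) \left(-119\right) = \frac{119}{3}$)
$I{\left(M,z \right)} = 5 + M$
$p{\left(112 \right)} - I{\left(\frac{1}{-97 - 74},184 \right)} = \frac{119}{3} - \left(5 + \frac{1}{-97 - 74}\right) = \frac{119}{3} - \left(5 + \frac{1}{-171}\right) = \frac{119}{3} - \left(5 - \frac{1}{171}\right) = \frac{119}{3} - \frac{854}{171} = \frac{5929}{171}$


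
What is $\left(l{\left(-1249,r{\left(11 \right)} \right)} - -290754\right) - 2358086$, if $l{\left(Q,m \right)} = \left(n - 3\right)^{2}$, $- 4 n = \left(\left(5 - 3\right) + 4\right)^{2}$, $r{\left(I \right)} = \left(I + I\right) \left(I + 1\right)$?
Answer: $-2067188$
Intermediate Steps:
$r{\left(I \right)} = 2 I \left(1 + I\right)$
$n = -9$ ($n = - \frac{\left(\left(5 - 3\right) + 4\right)^{2}}{4} = - \frac{\left(2 + 4\right)^{2}}{4} = - \frac{6^{2}}{4} = \left(- \frac{1}{4}\right) 36 = -9$)
$l{\left(Q,m \right)} = 144$ ($l{\left(Q,m \right)} = \left(-9 - 3\right)^{2} = \left(-12\right)^{2} = 144$)
$\left(l{\left(-1249,r{\left(11 \right)} \right)} - -290754\right) - 2358086 = \left(144 - -290754\right) - 2358086 = \left(144 + 290754\right) - 2358086 = 290898 - 2358086 = -2067188$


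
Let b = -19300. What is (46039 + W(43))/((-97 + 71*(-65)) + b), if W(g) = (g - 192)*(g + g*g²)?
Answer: 1311879/2668 ≈ 491.71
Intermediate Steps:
W(g) = (-192 + g)*(g + g³)
(46039 + W(43))/((-97 + 71*(-65)) + b) = (46039 + 43*(-192 + 43 + 43³ - 192*43²))/((-97 + 71*(-65)) - 19300) = (46039 + 43*(-192 + 43 + 79507 - 192*1849))/((-97 - 4615) - 19300) = (46039 + 43*(-192 + 43 + 79507 - 355008))/(-4712 - 19300) = (46039 + 43*(-275650))/(-24012) = (46039 - 11852950)*(-1/24012) = -11806911*(-1/24012) = 1311879/2668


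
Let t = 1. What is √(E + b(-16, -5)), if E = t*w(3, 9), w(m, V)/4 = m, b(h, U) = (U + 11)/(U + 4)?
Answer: √6 ≈ 2.4495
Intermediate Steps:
b(h, U) = (11 + U)/(4 + U)
w(m, V) = 4*m
E = 12 (E = 1*(4*3) = 1*12 = 12)
√(E + b(-16, -5)) = √(12 + (11 - 5)/(4 - 5)) = √(12 + 6/(-1)) = √(12 - 1*6) = √(12 - 6) = √6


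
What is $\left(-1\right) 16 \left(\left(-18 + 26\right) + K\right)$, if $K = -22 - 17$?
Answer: $496$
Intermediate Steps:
$K = -39$ ($K = -22 - 17 = -39$)
$\left(-1\right) 16 \left(\left(-18 + 26\right) + K\right) = \left(-1\right) 16 \left(\left(-18 + 26\right) - 39\right) = - 16 \left(8 - 39\right) = \left(-16\right) \left(-31\right) = 496$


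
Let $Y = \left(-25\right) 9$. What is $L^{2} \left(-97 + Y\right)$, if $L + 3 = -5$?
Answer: $-20608$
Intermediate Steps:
$L = -8$ ($L = -3 - 5 = -8$)
$Y = -225$
$L^{2} \left(-97 + Y\right) = \left(-8\right)^{2} \left(-97 - 225\right) = 64 \left(-322\right) = -20608$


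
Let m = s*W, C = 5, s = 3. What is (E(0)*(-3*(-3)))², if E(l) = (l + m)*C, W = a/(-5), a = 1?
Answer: 729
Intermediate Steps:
W = -⅕ (W = 1/(-5) = 1*(-⅕) = -⅕ ≈ -0.20000)
m = -⅗ (m = 3*(-⅕) = -⅗ ≈ -0.60000)
E(l) = -3 + 5*l (E(l) = (l - ⅗)*5 = (-⅗ + l)*5 = -3 + 5*l)
(E(0)*(-3*(-3)))² = ((-3 + 5*0)*(-3*(-3)))² = ((-3 + 0)*9)² = (-3*9)² = (-27)² = 729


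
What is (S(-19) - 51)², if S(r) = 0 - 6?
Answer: 3249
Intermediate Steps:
S(r) = -6
(S(-19) - 51)² = (-6 - 51)² = (-57)² = 3249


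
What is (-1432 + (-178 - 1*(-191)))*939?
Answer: -1332441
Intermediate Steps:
(-1432 + (-178 - 1*(-191)))*939 = (-1432 + (-178 + 191))*939 = (-1432 + 13)*939 = -1419*939 = -1332441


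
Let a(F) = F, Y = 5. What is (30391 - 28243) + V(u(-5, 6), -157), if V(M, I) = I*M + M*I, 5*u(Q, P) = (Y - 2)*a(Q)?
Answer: 3090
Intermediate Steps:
u(Q, P) = 3*Q/5 (u(Q, P) = ((5 - 2)*Q)/5 = (3*Q)/5 = 3*Q/5)
V(M, I) = 2*I*M (V(M, I) = I*M + I*M = 2*I*M)
(30391 - 28243) + V(u(-5, 6), -157) = (30391 - 28243) + 2*(-157)*((3/5)*(-5)) = 2148 + 2*(-157)*(-3) = 2148 + 942 = 3090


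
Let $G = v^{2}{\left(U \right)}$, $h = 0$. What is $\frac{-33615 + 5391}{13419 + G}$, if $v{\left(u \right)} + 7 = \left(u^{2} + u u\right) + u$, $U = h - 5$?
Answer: $- \frac{28224}{14863} \approx -1.8989$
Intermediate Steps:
$U = -5$ ($U = 0 - 5 = -5$)
$v{\left(u \right)} = -7 + u + 2 u^{2}$ ($v{\left(u \right)} = -7 + \left(\left(u^{2} + u u\right) + u\right) = -7 + \left(\left(u^{2} + u^{2}\right) + u\right) = -7 + \left(2 u^{2} + u\right) = -7 + \left(u + 2 u^{2}\right) = -7 + u + 2 u^{2}$)
$G = 1444$ ($G = \left(-7 - 5 + 2 \left(-5\right)^{2}\right)^{2} = \left(-7 - 5 + 2 \cdot 25\right)^{2} = \left(-7 - 5 + 50\right)^{2} = 38^{2} = 1444$)
$\frac{-33615 + 5391}{13419 + G} = \frac{-33615 + 5391}{13419 + 1444} = - \frac{28224}{14863}$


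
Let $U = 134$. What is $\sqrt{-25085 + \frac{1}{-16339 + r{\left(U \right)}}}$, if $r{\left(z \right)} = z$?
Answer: $\frac{i \sqrt{6587371813330}}{16205} \approx 158.38 i$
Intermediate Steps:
$\sqrt{-25085 + \frac{1}{-16339 + r{\left(U \right)}}} = \sqrt{-25085 + \frac{1}{-16339 + 134}} = \sqrt{-25085 + \frac{1}{-16205}} = \sqrt{-25085 - \frac{1}{16205}} = \sqrt{- \frac{406502426}{16205}} = \frac{i \sqrt{6587371813330}}{16205}$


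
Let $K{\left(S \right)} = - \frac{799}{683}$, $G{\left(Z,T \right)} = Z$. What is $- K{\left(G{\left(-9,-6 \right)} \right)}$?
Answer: $\frac{799}{683} \approx 1.1698$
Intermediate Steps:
$K{\left(S \right)} = - \frac{799}{683}$ ($K{\left(S \right)} = \left(-799\right) \frac{1}{683} = - \frac{799}{683}$)
$- K{\left(G{\left(-9,-6 \right)} \right)} = \left(-1\right) \left(- \frac{799}{683}\right) = \frac{799}{683}$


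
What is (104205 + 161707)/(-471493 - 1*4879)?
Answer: -66478/119093 ≈ -0.55820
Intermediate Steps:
(104205 + 161707)/(-471493 - 1*4879) = 265912/(-471493 - 4879) = 265912/(-476372) = 265912*(-1/476372) = -66478/119093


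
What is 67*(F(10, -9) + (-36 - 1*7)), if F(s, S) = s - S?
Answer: -1608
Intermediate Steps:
67*(F(10, -9) + (-36 - 1*7)) = 67*((10 - 1*(-9)) + (-36 - 1*7)) = 67*((10 + 9) + (-36 - 7)) = 67*(19 - 43) = 67*(-24) = -1608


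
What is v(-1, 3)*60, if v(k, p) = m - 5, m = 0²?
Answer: -300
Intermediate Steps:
m = 0
v(k, p) = -5 (v(k, p) = 0 - 5 = -5)
v(-1, 3)*60 = -5*60 = -300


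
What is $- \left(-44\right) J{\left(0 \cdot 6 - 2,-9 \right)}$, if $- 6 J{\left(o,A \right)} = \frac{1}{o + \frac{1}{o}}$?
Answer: $\frac{44}{15} \approx 2.9333$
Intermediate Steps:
$J{\left(o,A \right)} = - \frac{1}{6 \left(o + \frac{1}{o}\right)}$
$- \left(-44\right) J{\left(0 \cdot 6 - 2,-9 \right)} = - \left(-44\right) \left(- \frac{0 \cdot 6 - 2}{6 + 6 \left(0 \cdot 6 - 2\right)^{2}}\right) = - \left(-44\right) \left(- \frac{0 - 2}{6 + 6 \left(0 - 2\right)^{2}}\right) = - \left(-44\right) \left(\left(-1\right) \left(-2\right) \frac{1}{6 + 6 \left(-2\right)^{2}}\right) = - \left(-44\right) \left(\left(-1\right) \left(-2\right) \frac{1}{6 + 6 \cdot 4}\right) = - \left(-44\right) \left(\left(-1\right) \left(-2\right) \frac{1}{6 + 24}\right) = - \left(-44\right) \left(\left(-1\right) \left(-2\right) \frac{1}{30}\right) = - \frac{-44}{15} = \left(-1\right) \left(- \frac{44}{15}\right) = \frac{44}{15}$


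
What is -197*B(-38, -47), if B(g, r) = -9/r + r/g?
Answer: -502547/1786 ≈ -281.38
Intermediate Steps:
-197*B(-38, -47) = -197*(-9/(-47) - 47/(-38)) = -197*(-9*(-1/47) - 47*(-1/38)) = -197*(9/47 + 47/38) = -197*2551/1786 = -502547/1786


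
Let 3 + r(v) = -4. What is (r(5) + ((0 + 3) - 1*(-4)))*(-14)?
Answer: 0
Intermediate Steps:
r(v) = -7 (r(v) = -3 - 4 = -7)
(r(5) + ((0 + 3) - 1*(-4)))*(-14) = (-7 + ((0 + 3) - 1*(-4)))*(-14) = (-7 + (3 + 4))*(-14) = (-7 + 7)*(-14) = 0*(-14) = 0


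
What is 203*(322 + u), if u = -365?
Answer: -8729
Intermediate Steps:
203*(322 + u) = 203*(322 - 365) = 203*(-43) = -8729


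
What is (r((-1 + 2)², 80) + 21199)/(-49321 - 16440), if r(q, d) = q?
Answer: -21200/65761 ≈ -0.32238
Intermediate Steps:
(r((-1 + 2)², 80) + 21199)/(-49321 - 16440) = ((-1 + 2)² + 21199)/(-49321 - 16440) = (1² + 21199)/(-65761) = (1 + 21199)*(-1/65761) = 21200*(-1/65761) = -21200/65761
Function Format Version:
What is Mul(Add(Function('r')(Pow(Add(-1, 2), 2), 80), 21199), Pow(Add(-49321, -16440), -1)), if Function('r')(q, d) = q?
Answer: Rational(-21200, 65761) ≈ -0.32238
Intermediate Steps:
Mul(Add(Function('r')(Pow(Add(-1, 2), 2), 80), 21199), Pow(Add(-49321, -16440), -1)) = Mul(Add(Pow(Add(-1, 2), 2), 21199), Pow(Add(-49321, -16440), -1)) = Mul(Add(Pow(1, 2), 21199), Pow(-65761, -1)) = Mul(Add(1, 21199), Rational(-1, 65761)) = Mul(21200, Rational(-1, 65761)) = Rational(-21200, 65761)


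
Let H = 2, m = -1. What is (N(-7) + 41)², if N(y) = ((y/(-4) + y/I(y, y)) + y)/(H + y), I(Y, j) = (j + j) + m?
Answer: 158432569/90000 ≈ 1760.4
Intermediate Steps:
I(Y, j) = -1 + 2*j (I(Y, j) = (j + j) - 1 = 2*j - 1 = -1 + 2*j)
N(y) = (3*y/4 + y/(-1 + 2*y))/(2 + y) (N(y) = ((y/(-4) + y/(-1 + 2*y)) + y)/(2 + y) = ((y*(-¼) + y/(-1 + 2*y)) + y)/(2 + y) = ((-y/4 + y/(-1 + 2*y)) + y)/(2 + y) = (3*y/4 + y/(-1 + 2*y))/(2 + y))
(N(-7) + 41)² = ((¼)*(-7)*(1 + 6*(-7))/((-1 + 2*(-7))*(2 - 7)) + 41)² = ((¼)*(-7)*(1 - 42)/(-1 - 14*(-5)) + 41)² = ((¼)*(-7)*(-⅕)*(-41)/(-15) + 41)² = ((¼)*(-7)*(-1/15)*(-⅕)*(-41) + 41)² = (287/300 + 41)² = (12587/300)² = 158432569/90000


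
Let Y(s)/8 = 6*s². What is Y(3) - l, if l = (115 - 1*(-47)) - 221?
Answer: 491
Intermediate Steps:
Y(s) = 48*s² (Y(s) = 8*(6*s²) = 48*s²)
l = -59 (l = (115 + 47) - 221 = 162 - 221 = -59)
Y(3) - l = 48*3² - 1*(-59) = 48*9 + 59 = 432 + 59 = 491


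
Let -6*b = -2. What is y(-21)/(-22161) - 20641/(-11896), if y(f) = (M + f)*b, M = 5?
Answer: 1372465939/790881768 ≈ 1.7354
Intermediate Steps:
b = ⅓ (b = -⅙*(-2) = ⅓ ≈ 0.33333)
y(f) = 5/3 + f/3 (y(f) = (5 + f)*(⅓) = 5/3 + f/3)
y(-21)/(-22161) - 20641/(-11896) = (5/3 + (⅓)*(-21))/(-22161) - 20641/(-11896) = (5/3 - 7)*(-1/22161) - 20641*(-1/11896) = -16/3*(-1/22161) + 20641/11896 = 16/66483 + 20641/11896 = 1372465939/790881768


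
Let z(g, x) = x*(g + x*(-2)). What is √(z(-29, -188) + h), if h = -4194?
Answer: I*√69430 ≈ 263.5*I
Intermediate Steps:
z(g, x) = x*(g - 2*x)
√(z(-29, -188) + h) = √(-188*(-29 - 2*(-188)) - 4194) = √(-188*(-29 + 376) - 4194) = √(-188*347 - 4194) = √(-65236 - 4194) = √(-69430) = I*√69430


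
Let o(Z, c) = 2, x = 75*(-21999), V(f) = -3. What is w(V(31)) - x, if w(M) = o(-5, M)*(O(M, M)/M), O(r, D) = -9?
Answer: 1649931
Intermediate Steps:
x = -1649925
w(M) = -18/M (w(M) = 2*(-9/M) = -18/M)
w(V(31)) - x = -18/(-3) - 1*(-1649925) = -18*(-1/3) + 1649925 = 6 + 1649925 = 1649931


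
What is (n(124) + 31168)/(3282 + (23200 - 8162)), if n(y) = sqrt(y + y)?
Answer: 1948/1145 + sqrt(62)/9160 ≈ 1.7022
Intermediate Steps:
n(y) = sqrt(2)*sqrt(y) (n(y) = sqrt(2*y) = sqrt(2)*sqrt(y))
(n(124) + 31168)/(3282 + (23200 - 8162)) = (sqrt(2)*sqrt(124) + 31168)/(3282 + (23200 - 8162)) = (sqrt(2)*(2*sqrt(31)) + 31168)/(3282 + 15038) = (2*sqrt(62) + 31168)/18320 = (31168 + 2*sqrt(62))*(1/18320) = 1948/1145 + sqrt(62)/9160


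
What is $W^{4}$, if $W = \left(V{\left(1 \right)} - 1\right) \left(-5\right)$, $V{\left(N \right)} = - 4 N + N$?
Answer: $160000$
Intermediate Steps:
$V{\left(N \right)} = - 3 N$
$W = 20$ ($W = \left(\left(-3\right) 1 - 1\right) \left(-5\right) = \left(-3 - 1\right) \left(-5\right) = \left(-4\right) \left(-5\right) = 20$)
$W^{4} = 20^{4} = 160000$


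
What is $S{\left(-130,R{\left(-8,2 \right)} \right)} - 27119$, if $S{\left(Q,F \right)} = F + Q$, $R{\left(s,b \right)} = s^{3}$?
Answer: $-27761$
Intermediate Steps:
$S{\left(-130,R{\left(-8,2 \right)} \right)} - 27119 = \left(\left(-8\right)^{3} - 130\right) - 27119 = \left(-512 - 130\right) - 27119 = -642 - 27119 = -27761$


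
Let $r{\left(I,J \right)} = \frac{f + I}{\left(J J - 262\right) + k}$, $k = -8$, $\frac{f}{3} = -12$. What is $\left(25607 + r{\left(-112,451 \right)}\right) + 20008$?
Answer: $\frac{9265820417}{203131} \approx 45615.0$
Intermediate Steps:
$f = -36$ ($f = 3 \left(-12\right) = -36$)
$r{\left(I,J \right)} = \frac{-36 + I}{-270 + J^{2}}$ ($r{\left(I,J \right)} = \frac{-36 + I}{\left(J J - 262\right) - 8} = \frac{-36 + I}{\left(J^{2} - 262\right) - 8} = \frac{-36 + I}{\left(-262 + J^{2}\right) - 8} = \frac{-36 + I}{-270 + J^{2}}$)
$\left(25607 + r{\left(-112,451 \right)}\right) + 20008 = \left(25607 + \frac{-36 - 112}{-270 + 451^{2}}\right) + 20008 = \left(25607 + \frac{1}{-270 + 203401} \left(-148\right)\right) + 20008 = \left(25607 + \frac{1}{203131} \left(-148\right)\right) + 20008 = \left(25607 - \frac{148}{203131}\right) + 20008 = \frac{5201575369}{203131} + 20008 = \frac{9265820417}{203131}$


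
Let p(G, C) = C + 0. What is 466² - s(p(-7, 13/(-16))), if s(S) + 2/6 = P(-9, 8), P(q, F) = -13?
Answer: 651508/3 ≈ 2.1717e+5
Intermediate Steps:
p(G, C) = C
s(S) = -40/3 (s(S) = -⅓ - 13 = -40/3)
466² - s(p(-7, 13/(-16))) = 466² - 1*(-40/3) = 217156 + 40/3 = 651508/3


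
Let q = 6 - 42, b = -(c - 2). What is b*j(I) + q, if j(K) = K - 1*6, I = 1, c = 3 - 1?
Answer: -36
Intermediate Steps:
c = 2
j(K) = -6 + K (j(K) = K - 6 = -6 + K)
b = 0 (b = -(2 - 2) = -1*0 = 0)
q = -36
b*j(I) + q = 0*(-6 + 1) - 36 = 0*(-5) - 36 = 0 - 36 = -36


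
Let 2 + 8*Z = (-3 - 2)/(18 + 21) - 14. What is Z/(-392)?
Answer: 629/122304 ≈ 0.0051429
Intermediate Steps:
Z = -629/312 (Z = -¼ + ((-3 - 2)/(18 + 21) - 14)/8 = -¼ + (-5/39 - 14)/8 = -¼ + (⅛)*(-551/39) = -¼ - 551/312 = -629/312 ≈ -2.0160)
Z/(-392) = -629/312/(-392) = -1/392*(-629/312) = 629/122304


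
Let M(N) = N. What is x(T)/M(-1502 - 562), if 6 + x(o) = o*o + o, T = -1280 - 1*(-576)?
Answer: -247453/1032 ≈ -239.78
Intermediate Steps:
T = -704 (T = -1280 + 576 = -704)
x(o) = -6 + o + o² (x(o) = -6 + (o*o + o) = -6 + (o² + o) = -6 + (o + o²) = -6 + o + o²)
x(T)/M(-1502 - 562) = (-6 - 704 + (-704)²)/(-1502 - 562) = (-6 - 704 + 495616)/(-2064) = 494906*(-1/2064) = -247453/1032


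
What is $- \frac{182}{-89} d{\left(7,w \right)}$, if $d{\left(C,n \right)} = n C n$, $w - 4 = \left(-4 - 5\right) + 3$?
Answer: $\frac{5096}{89} \approx 57.258$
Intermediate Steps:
$w = -2$ ($w = 4 + \left(\left(-4 - 5\right) + 3\right) = 4 + \left(-9 + 3\right) = 4 - 6 = -2$)
$d{\left(C,n \right)} = C n^{2}$
$- \frac{182}{-89} d{\left(7,w \right)} = - \frac{182}{-89} \cdot 7 \left(-2\right)^{2} = \left(-182\right) \left(- \frac{1}{89}\right) 7 \cdot 4 = \frac{182}{89} \cdot 28 = \frac{5096}{89}$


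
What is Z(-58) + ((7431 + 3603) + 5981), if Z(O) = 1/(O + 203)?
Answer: 2467176/145 ≈ 17015.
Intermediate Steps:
Z(O) = 1/(203 + O)
Z(-58) + ((7431 + 3603) + 5981) = 1/(203 - 58) + ((7431 + 3603) + 5981) = 1/145 + (11034 + 5981) = 1/145 + 17015 = 2467176/145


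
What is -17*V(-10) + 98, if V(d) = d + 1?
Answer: 251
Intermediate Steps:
V(d) = 1 + d
-17*V(-10) + 98 = -17*(1 - 10) + 98 = -17*(-9) + 98 = 153 + 98 = 251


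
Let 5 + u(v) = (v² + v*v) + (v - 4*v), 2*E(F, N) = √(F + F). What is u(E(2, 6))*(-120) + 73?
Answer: 793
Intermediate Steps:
E(F, N) = √2*√F/2 (E(F, N) = √(F + F)/2 = √(2*F)/2 = (√2*√F)/2 = √2*√F/2)
u(v) = -5 - 3*v + 2*v² (u(v) = -5 + ((v² + v*v) + (v - 4*v)) = -5 + ((v² + v²) - 3*v) = -5 + (2*v² - 3*v) = -5 + (-3*v + 2*v²) = -5 - 3*v + 2*v²)
u(E(2, 6))*(-120) + 73 = (-5 - 3*√2*√2/2 + 2*(√2*√2/2)²)*(-120) + 73 = (-5 - 3*1 + 2*1²)*(-120) + 73 = (-5 - 3 + 2*1)*(-120) + 73 = (-5 - 3 + 2)*(-120) + 73 = -6*(-120) + 73 = 720 + 73 = 793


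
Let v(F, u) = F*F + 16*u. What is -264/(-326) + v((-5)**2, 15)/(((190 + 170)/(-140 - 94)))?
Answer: -366059/652 ≈ -561.44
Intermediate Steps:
v(F, u) = F**2 + 16*u
-264/(-326) + v((-5)**2, 15)/(((190 + 170)/(-140 - 94))) = -264/(-326) + (((-5)**2)**2 + 16*15)/(((190 + 170)/(-140 - 94))) = -264*(-1/326) + (25**2 + 240)/((360/(-234))) = 132/163 + (625 + 240)/((360*(-1/234))) = 132/163 + 865/(-20/13) = 132/163 + 865*(-13/20) = 132/163 - 2249/4 = -366059/652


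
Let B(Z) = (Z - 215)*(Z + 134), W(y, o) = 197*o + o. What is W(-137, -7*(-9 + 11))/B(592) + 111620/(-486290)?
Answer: -48331232/201664463 ≈ -0.23966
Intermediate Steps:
W(y, o) = 198*o
B(Z) = (-215 + Z)*(134 + Z)
W(-137, -7*(-9 + 11))/B(592) + 111620/(-486290) = (198*(-7*(-9 + 11)))/(-28810 + 592**2 - 81*592) + 111620/(-486290) = (198*(-7*2))/(-28810 + 350464 - 47952) + 111620*(-1/486290) = (198*(-14))/273702 - 11162/48629 = -2772*1/273702 - 11162/48629 = -42/4147 - 11162/48629 = -48331232/201664463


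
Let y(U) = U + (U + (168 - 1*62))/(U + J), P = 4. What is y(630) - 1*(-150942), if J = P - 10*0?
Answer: 48048692/317 ≈ 1.5157e+5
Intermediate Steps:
J = 4 (J = 4 - 10*0 = 4 + 0 = 4)
y(U) = U + (106 + U)/(4 + U) (y(U) = U + (U + (168 - 1*62))/(U + 4) = U + (U + (168 - 62))/(4 + U) = U + (U + 106)/(4 + U) = U + (106 + U)/(4 + U))
y(630) - 1*(-150942) = (106 + 630**2 + 5*630)/(4 + 630) - 1*(-150942) = (106 + 396900 + 3150)/634 + 150942 = (1/634)*400156 + 150942 = 200078/317 + 150942 = 48048692/317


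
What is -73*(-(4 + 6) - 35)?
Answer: 3285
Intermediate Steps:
-73*(-(4 + 6) - 35) = -73*(-1*10 - 35) = -73*(-10 - 35) = -73*(-45) = 3285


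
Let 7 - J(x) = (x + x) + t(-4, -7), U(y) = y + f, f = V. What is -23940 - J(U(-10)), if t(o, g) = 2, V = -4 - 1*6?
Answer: -23985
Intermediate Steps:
V = -10 (V = -4 - 6 = -10)
f = -10
U(y) = -10 + y (U(y) = y - 10 = -10 + y)
J(x) = 5 - 2*x (J(x) = 7 - ((x + x) + 2) = 7 - (2*x + 2) = 7 - (2 + 2*x) = 7 + (-2 - 2*x) = 5 - 2*x)
-23940 - J(U(-10)) = -23940 - (5 - 2*(-10 - 10)) = -23940 - (5 - 2*(-20)) = -23940 - (5 + 40) = -23940 - 1*45 = -23940 - 45 = -23985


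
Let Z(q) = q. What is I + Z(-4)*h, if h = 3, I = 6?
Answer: -6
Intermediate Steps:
I + Z(-4)*h = 6 - 4*3 = 6 - 12 = -6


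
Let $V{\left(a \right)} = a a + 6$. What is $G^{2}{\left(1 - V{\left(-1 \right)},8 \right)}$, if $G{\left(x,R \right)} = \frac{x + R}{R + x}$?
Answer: $1$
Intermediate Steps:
$V{\left(a \right)} = 6 + a^{2}$ ($V{\left(a \right)} = a^{2} + 6 = 6 + a^{2}$)
$G{\left(x,R \right)} = 1$ ($G{\left(x,R \right)} = \frac{R + x}{R + x} = 1$)
$G^{2}{\left(1 - V{\left(-1 \right)},8 \right)} = 1^{2} = 1$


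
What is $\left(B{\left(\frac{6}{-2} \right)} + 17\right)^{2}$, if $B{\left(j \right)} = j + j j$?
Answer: $529$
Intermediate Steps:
$B{\left(j \right)} = j + j^{2}$
$\left(B{\left(\frac{6}{-2} \right)} + 17\right)^{2} = \left(\frac{6}{-2} \left(1 + \frac{6}{-2}\right) + 17\right)^{2} = \left(6 \left(- \frac{1}{2}\right) \left(1 + 6 \left(- \frac{1}{2}\right)\right) + 17\right)^{2} = \left(- 3 \left(1 - 3\right) + 17\right)^{2} = \left(\left(-3\right) \left(-2\right) + 17\right)^{2} = \left(6 + 17\right)^{2} = 23^{2} = 529$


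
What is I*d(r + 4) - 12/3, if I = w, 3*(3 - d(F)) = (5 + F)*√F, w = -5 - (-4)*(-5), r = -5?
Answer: -79 + 100*I/3 ≈ -79.0 + 33.333*I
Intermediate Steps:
w = -25 (w = -5 - 1*20 = -5 - 20 = -25)
d(F) = 3 - √F*(5 + F)/3 (d(F) = 3 - (5 + F)*√F/3 = 3 - √F*(5 + F)/3)
I = -25
I*d(r + 4) - 12/3 = -25*(3 - 5*√(-5 + 4)/3 - (-5 + 4)^(3/2)/3) - 12/3 = -25*(3 - 5*I/3 - (-1)*I/3) - 12*⅓ = -25*(3 - 5*I/3 - (-1)*I/3) - 4 = -25*(3 - 5*I/3 + I/3) - 4 = -25*(3 - 4*I/3) - 4 = (-75 + 100*I/3) - 4 = -79 + 100*I/3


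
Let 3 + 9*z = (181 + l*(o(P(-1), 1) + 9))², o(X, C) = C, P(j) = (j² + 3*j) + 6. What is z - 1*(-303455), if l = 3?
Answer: 2775613/9 ≈ 3.0840e+5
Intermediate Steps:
P(j) = 6 + j² + 3*j
z = 44518/9 (z = -⅓ + (181 + 3*(1 + 9))²/9 = -⅓ + (181 + 3*10)²/9 = -⅓ + (181 + 30)²/9 = -⅓ + (⅑)*211² = -⅓ + (⅑)*44521 = -⅓ + 44521/9 = 44518/9 ≈ 4946.4)
z - 1*(-303455) = 44518/9 - 1*(-303455) = 44518/9 + 303455 = 2775613/9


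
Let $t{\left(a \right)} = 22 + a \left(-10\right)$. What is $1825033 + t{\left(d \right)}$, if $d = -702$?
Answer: $1832075$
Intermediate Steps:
$t{\left(a \right)} = 22 - 10 a$
$1825033 + t{\left(d \right)} = 1825033 + \left(22 - -7020\right) = 1825033 + \left(22 + 7020\right) = 1825033 + 7042 = 1832075$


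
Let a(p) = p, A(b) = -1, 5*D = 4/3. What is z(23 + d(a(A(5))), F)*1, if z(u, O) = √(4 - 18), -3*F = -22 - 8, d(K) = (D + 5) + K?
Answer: I*√14 ≈ 3.7417*I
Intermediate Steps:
D = 4/15 (D = (4/3)/5 = (4*(⅓))/5 = (⅕)*(4/3) = 4/15 ≈ 0.26667)
d(K) = 79/15 + K (d(K) = (4/15 + 5) + K = 79/15 + K)
F = 10 (F = -(-22 - 8)/3 = -⅓*(-30) = 10)
z(u, O) = I*√14 (z(u, O) = √(-14) = I*√14)
z(23 + d(a(A(5))), F)*1 = (I*√14)*1 = I*√14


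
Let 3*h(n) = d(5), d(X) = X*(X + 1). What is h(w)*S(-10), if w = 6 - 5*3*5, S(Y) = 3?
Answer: 30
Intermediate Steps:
d(X) = X*(1 + X)
w = -69 (w = 6 - 15*5 = 6 - 75 = -69)
h(n) = 10 (h(n) = (5*(1 + 5))/3 = (5*6)/3 = (⅓)*30 = 10)
h(w)*S(-10) = 10*3 = 30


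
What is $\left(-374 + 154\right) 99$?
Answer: $-21780$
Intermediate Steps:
$\left(-374 + 154\right) 99 = \left(-220\right) 99 = -21780$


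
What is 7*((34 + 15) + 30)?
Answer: 553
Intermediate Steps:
7*((34 + 15) + 30) = 7*(49 + 30) = 7*79 = 553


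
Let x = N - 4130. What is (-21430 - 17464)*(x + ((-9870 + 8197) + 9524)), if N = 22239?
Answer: -1009688240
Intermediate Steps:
x = 18109 (x = 22239 - 4130 = 18109)
(-21430 - 17464)*(x + ((-9870 + 8197) + 9524)) = (-21430 - 17464)*(18109 + ((-9870 + 8197) + 9524)) = -38894*(18109 + (-1673 + 9524)) = -38894*(18109 + 7851) = -38894*25960 = -1009688240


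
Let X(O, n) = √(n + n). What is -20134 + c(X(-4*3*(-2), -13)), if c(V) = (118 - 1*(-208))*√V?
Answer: -20134 + 326*26^(¼)*√I ≈ -19613.0 + 520.53*I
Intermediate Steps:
X(O, n) = √2*√n (X(O, n) = √(2*n) = √2*√n)
c(V) = 326*√V (c(V) = (118 + 208)*√V = 326*√V)
-20134 + c(X(-4*3*(-2), -13)) = -20134 + 326*√(√2*√(-13)) = -20134 + 326*√(√2*(I*√13)) = -20134 + 326*√(I*√26) = -20134 + 326*(26^(¼)*√I) = -20134 + 326*26^(¼)*√I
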